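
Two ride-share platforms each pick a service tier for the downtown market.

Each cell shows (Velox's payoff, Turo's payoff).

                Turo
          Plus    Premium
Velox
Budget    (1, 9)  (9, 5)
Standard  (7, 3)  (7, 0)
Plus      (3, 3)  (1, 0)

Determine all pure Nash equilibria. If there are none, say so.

(Standard, Plus)

Velox against Plus: payoffs 1, 7, 3 → best response Standard.
Velox against Premium: payoffs 9, 7, 1 → best response Budget.
Turo against Budget: payoffs 9, 5 → best response Plus.
Turo against Standard: payoffs 3, 0 → best response Plus.
Turo against Plus: payoffs 3, 0 → best response Plus.
Mutual best responses: (Standard, Plus).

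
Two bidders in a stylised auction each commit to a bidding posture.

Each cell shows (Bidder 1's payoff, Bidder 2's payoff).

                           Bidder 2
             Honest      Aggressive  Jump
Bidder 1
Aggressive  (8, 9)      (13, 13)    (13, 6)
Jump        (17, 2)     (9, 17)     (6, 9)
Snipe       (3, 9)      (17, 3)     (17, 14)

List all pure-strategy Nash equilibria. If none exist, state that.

(Snipe, Jump)

For each player, find the best response to each opponent profile; mutual best responses are the pure NE.
Bidder 1 against Honest: payoffs 8, 17, 3 → best response Jump.
Bidder 1 against Aggressive: payoffs 13, 9, 17 → best response Snipe.
Bidder 1 against Jump: payoffs 13, 6, 17 → best response Snipe.
Bidder 2 against Aggressive: payoffs 9, 13, 6 → best response Aggressive.
Bidder 2 against Jump: payoffs 2, 17, 9 → best response Aggressive.
Bidder 2 against Snipe: payoffs 9, 3, 14 → best response Jump.
Mutual best responses: (Snipe, Jump).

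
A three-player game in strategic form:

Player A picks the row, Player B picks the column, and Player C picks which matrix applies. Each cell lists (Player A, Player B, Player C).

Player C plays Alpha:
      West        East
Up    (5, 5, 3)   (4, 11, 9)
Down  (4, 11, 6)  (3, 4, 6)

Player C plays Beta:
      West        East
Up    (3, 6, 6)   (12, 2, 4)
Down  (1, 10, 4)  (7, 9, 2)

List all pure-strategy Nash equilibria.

Check each profile: it is a Nash equilibrium iff no player can strictly gain by switching unilaterally.
(Up, West, Alpha): Player B can switch to East (5 → 11). Not NE.
(Up, West, Beta): Player A gets 3, best alternative 1; Player B gets 6, best alternative 2; Player C gets 6, best alternative 3. No profitable deviation — NE.
(Up, East, Alpha): Player A gets 4, best alternative 3; Player B gets 11, best alternative 5; Player C gets 9, best alternative 4. No profitable deviation — NE.
(Up, East, Beta): Player B can switch to West (2 → 6). Not NE.
(Down, West, Alpha): Player A can switch to Up (4 → 5). Not NE.
(Down, West, Beta): Player A can switch to Up (1 → 3). Not NE.
(Down, East, Alpha): Player A can switch to Up (3 → 4). Not NE.
(Down, East, Beta): Player A can switch to Up (7 → 12). Not NE.

Pure-strategy Nash equilibria: (Up, West, Beta) and (Up, East, Alpha)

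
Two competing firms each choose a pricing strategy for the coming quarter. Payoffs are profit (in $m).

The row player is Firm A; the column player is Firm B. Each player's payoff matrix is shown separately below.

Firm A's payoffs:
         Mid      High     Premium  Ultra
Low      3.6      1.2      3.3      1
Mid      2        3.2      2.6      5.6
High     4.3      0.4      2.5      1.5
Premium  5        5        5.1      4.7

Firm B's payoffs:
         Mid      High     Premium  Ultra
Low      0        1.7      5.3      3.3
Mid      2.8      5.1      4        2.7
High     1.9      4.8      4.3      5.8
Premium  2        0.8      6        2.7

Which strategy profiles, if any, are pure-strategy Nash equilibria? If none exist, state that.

Firm A against Mid: payoffs 3.6, 2, 4.3, 5 → best response Premium.
Firm A against High: payoffs 1.2, 3.2, 0.4, 5 → best response Premium.
Firm A against Premium: payoffs 3.3, 2.6, 2.5, 5.1 → best response Premium.
Firm A against Ultra: payoffs 1, 5.6, 1.5, 4.7 → best response Mid.
Firm B against Low: payoffs 0, 1.7, 5.3, 3.3 → best response Premium.
Firm B against Mid: payoffs 2.8, 5.1, 4, 2.7 → best response High.
Firm B against High: payoffs 1.9, 4.8, 4.3, 5.8 → best response Ultra.
Firm B against Premium: payoffs 2, 0.8, 6, 2.7 → best response Premium.
Mutual best responses: (Premium, Premium).

Pure NE: (Premium, Premium)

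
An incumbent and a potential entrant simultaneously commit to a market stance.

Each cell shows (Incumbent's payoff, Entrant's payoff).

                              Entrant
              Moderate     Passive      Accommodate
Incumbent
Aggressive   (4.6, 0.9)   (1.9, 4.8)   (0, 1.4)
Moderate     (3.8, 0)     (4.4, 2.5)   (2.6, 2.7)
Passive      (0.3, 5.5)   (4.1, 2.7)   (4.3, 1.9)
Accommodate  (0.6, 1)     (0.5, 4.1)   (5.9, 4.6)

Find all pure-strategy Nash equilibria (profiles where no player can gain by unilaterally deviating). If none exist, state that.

Incumbent against Moderate: payoffs 4.6, 3.8, 0.3, 0.6 → best response Aggressive.
Incumbent against Passive: payoffs 1.9, 4.4, 4.1, 0.5 → best response Moderate.
Incumbent against Accommodate: payoffs 0, 2.6, 4.3, 5.9 → best response Accommodate.
Entrant against Aggressive: payoffs 0.9, 4.8, 1.4 → best response Passive.
Entrant against Moderate: payoffs 0, 2.5, 2.7 → best response Accommodate.
Entrant against Passive: payoffs 5.5, 2.7, 1.9 → best response Moderate.
Entrant against Accommodate: payoffs 1, 4.1, 4.6 → best response Accommodate.
Mutual best responses: (Accommodate, Accommodate).

The unique pure-strategy Nash equilibrium is (Accommodate, Accommodate).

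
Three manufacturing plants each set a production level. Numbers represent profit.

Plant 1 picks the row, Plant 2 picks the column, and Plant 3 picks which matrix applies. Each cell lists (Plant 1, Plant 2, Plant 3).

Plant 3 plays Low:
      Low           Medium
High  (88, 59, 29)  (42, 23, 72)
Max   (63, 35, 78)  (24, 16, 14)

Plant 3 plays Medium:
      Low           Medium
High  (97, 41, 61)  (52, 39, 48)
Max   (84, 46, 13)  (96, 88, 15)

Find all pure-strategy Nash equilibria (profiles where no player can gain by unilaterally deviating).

(High, Low, Medium) and (Max, Medium, Medium)

Plant 1 against (Low, Low): payoffs 88, 63 → best response High.
Plant 1 against (Low, Medium): payoffs 97, 84 → best response High.
Plant 1 against (Medium, Low): payoffs 42, 24 → best response High.
Plant 1 against (Medium, Medium): payoffs 52, 96 → best response Max.
Plant 2 against (High, Low): payoffs 59, 23 → best response Low.
Plant 2 against (High, Medium): payoffs 41, 39 → best response Low.
Plant 2 against (Max, Low): payoffs 35, 16 → best response Low.
Plant 2 against (Max, Medium): payoffs 46, 88 → best response Medium.
Plant 3 against (High, Low): payoffs 29, 61 → best response Medium.
Plant 3 against (High, Medium): payoffs 72, 48 → best response Low.
Plant 3 against (Max, Low): payoffs 78, 13 → best response Low.
Plant 3 against (Max, Medium): payoffs 14, 15 → best response Medium.
Mutual best responses: (High, Low, Medium); (Max, Medium, Medium).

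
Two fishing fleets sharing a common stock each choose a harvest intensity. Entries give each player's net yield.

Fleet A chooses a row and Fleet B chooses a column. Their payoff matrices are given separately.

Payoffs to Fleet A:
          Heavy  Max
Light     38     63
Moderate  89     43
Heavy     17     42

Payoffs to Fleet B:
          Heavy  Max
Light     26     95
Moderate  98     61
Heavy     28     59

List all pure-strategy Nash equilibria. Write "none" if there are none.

Pure-strategy Nash equilibria: (Light, Max), (Moderate, Heavy)

(Light, Heavy): Fleet A can switch to Moderate (38 → 89). Not NE.
(Light, Max): Fleet A gets 63, best alternative 43; Fleet B gets 95, best alternative 26. No profitable deviation — NE.
(Moderate, Heavy): Fleet A gets 89, best alternative 38; Fleet B gets 98, best alternative 61. No profitable deviation — NE.
(Moderate, Max): Fleet A can switch to Light (43 → 63). Not NE.
(Heavy, Heavy): Fleet A can switch to Light (17 → 38). Not NE.
(Heavy, Max): Fleet A can switch to Light (42 → 63). Not NE.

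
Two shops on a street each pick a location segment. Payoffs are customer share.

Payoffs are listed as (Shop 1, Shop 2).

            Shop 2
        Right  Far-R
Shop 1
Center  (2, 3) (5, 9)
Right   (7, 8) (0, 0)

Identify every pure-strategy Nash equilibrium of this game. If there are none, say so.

Pure-strategy Nash equilibria: (Center, Far-R) and (Right, Right)

Mark each player's best response to every combination of opponents' strategies; a profile where every player is best-responding is a pure Nash equilibrium.
Shop 1 against Right: payoffs 2, 7 → best response Right.
Shop 1 against Far-R: payoffs 5, 0 → best response Center.
Shop 2 against Center: payoffs 3, 9 → best response Far-R.
Shop 2 against Right: payoffs 8, 0 → best response Right.
Mutual best responses: (Center, Far-R); (Right, Right).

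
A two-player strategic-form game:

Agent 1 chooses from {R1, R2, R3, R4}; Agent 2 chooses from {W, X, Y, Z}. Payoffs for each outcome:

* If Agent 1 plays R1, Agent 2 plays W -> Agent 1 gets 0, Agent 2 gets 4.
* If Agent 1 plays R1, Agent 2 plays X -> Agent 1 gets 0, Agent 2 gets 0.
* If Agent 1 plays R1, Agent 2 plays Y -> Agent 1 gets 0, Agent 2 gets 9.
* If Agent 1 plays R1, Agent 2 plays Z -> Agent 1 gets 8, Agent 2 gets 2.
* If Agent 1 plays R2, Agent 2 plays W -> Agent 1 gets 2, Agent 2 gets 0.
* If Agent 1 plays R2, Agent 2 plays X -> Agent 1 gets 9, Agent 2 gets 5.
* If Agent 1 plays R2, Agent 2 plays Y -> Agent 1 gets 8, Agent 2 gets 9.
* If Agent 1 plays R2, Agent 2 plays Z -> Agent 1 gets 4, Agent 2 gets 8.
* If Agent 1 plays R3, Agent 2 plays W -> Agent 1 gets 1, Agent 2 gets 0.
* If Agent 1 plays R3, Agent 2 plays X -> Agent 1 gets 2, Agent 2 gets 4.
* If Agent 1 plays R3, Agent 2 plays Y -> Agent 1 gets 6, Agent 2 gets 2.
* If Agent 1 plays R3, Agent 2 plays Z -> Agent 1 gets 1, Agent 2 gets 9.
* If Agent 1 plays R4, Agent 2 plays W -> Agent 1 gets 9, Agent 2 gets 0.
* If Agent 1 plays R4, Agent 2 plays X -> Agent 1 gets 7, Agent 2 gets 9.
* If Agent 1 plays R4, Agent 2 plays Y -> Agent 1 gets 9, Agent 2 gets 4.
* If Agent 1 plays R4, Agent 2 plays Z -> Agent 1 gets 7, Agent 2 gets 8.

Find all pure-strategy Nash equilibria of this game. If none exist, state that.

(R1, W): Agent 1 can switch to R2 (0 → 2). Not NE.
(R1, X): Agent 1 can switch to R2 (0 → 9). Not NE.
(R1, Y): Agent 1 can switch to R2 (0 → 8). Not NE.
(R1, Z): Agent 2 can switch to W (2 → 4). Not NE.
(R2, W): Agent 1 can switch to R4 (2 → 9). Not NE.
(R2, X): Agent 2 can switch to Y (5 → 9). Not NE.
(The remaining 10 profiles each have a profitable deviation by the same check.)

There is no pure-strategy Nash equilibrium.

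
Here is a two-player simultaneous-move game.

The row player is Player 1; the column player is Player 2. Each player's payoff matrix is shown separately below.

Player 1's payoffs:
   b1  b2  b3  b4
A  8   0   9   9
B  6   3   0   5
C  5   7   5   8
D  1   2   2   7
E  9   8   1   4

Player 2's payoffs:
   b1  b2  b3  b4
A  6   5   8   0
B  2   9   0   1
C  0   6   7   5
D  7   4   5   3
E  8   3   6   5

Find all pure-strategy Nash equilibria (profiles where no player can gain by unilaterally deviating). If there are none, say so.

Player 1 against b1: payoffs 8, 6, 5, 1, 9 → best response E.
Player 1 against b2: payoffs 0, 3, 7, 2, 8 → best response E.
Player 1 against b3: payoffs 9, 0, 5, 2, 1 → best response A.
Player 1 against b4: payoffs 9, 5, 8, 7, 4 → best response A.
Player 2 against A: payoffs 6, 5, 8, 0 → best response b3.
Player 2 against B: payoffs 2, 9, 0, 1 → best response b2.
Player 2 against C: payoffs 0, 6, 7, 5 → best response b3.
Player 2 against D: payoffs 7, 4, 5, 3 → best response b1.
Player 2 against E: payoffs 8, 3, 6, 5 → best response b1.
Mutual best responses: (A, b3); (E, b1).

(A, b3); (E, b1)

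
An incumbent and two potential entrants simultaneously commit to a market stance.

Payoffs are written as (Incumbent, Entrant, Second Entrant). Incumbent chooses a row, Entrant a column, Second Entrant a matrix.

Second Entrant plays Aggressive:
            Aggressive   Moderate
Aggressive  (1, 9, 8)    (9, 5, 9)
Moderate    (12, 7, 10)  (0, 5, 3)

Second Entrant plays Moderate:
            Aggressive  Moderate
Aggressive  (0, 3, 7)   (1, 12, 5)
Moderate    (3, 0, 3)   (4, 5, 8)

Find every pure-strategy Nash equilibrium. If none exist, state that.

Incumbent against (Aggressive, Aggressive): payoffs 1, 12 → best response Moderate.
Incumbent against (Aggressive, Moderate): payoffs 0, 3 → best response Moderate.
Incumbent against (Moderate, Aggressive): payoffs 9, 0 → best response Aggressive.
Incumbent against (Moderate, Moderate): payoffs 1, 4 → best response Moderate.
Entrant against (Aggressive, Aggressive): payoffs 9, 5 → best response Aggressive.
Entrant against (Aggressive, Moderate): payoffs 3, 12 → best response Moderate.
Entrant against (Moderate, Aggressive): payoffs 7, 5 → best response Aggressive.
Entrant against (Moderate, Moderate): payoffs 0, 5 → best response Moderate.
Second Entrant against (Aggressive, Aggressive): payoffs 8, 7 → best response Aggressive.
Second Entrant against (Aggressive, Moderate): payoffs 9, 5 → best response Aggressive.
Second Entrant against (Moderate, Aggressive): payoffs 10, 3 → best response Aggressive.
Second Entrant against (Moderate, Moderate): payoffs 3, 8 → best response Moderate.
Mutual best responses: (Moderate, Aggressive, Aggressive); (Moderate, Moderate, Moderate).

(Moderate, Aggressive, Aggressive) and (Moderate, Moderate, Moderate)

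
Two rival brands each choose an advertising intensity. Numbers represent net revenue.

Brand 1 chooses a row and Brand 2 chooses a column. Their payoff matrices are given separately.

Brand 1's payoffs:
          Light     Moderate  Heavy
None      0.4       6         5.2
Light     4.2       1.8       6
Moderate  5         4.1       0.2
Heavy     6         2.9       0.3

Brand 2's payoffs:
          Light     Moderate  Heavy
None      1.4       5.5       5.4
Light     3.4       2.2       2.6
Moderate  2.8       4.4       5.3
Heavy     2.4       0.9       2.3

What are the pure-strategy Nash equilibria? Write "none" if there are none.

For each player, find the best response to each opponent profile; mutual best responses are the pure NE.
Brand 1 against Light: payoffs 0.4, 4.2, 5, 6 → best response Heavy.
Brand 1 against Moderate: payoffs 6, 1.8, 4.1, 2.9 → best response None.
Brand 1 against Heavy: payoffs 5.2, 6, 0.2, 0.3 → best response Light.
Brand 2 against None: payoffs 1.4, 5.5, 5.4 → best response Moderate.
Brand 2 against Light: payoffs 3.4, 2.2, 2.6 → best response Light.
Brand 2 against Moderate: payoffs 2.8, 4.4, 5.3 → best response Heavy.
Brand 2 against Heavy: payoffs 2.4, 0.9, 2.3 → best response Light.
Mutual best responses: (None, Moderate); (Heavy, Light).

(None, Moderate), (Heavy, Light)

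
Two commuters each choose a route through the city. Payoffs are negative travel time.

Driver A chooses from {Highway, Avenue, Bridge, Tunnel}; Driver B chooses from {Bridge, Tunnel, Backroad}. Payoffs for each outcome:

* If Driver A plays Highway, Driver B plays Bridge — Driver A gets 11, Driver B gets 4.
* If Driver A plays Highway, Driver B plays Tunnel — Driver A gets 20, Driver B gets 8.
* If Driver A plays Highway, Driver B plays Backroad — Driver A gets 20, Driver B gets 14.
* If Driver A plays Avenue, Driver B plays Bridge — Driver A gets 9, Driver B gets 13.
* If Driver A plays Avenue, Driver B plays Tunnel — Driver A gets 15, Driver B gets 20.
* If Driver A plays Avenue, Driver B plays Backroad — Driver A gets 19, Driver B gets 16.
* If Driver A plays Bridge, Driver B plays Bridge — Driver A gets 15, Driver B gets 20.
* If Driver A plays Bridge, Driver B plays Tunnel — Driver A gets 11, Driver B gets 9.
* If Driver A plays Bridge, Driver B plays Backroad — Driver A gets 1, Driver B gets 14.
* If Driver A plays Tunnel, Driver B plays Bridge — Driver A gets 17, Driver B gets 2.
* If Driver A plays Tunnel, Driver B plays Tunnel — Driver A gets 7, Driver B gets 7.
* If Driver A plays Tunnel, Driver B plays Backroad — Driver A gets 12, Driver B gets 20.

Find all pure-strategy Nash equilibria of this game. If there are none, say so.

Pure NE: (Highway, Backroad)

Check each profile: it is a Nash equilibrium iff no player can strictly gain by switching unilaterally.
(Highway, Bridge): Driver A can switch to Bridge (11 → 15). Not NE.
(Highway, Tunnel): Driver B can switch to Backroad (8 → 14). Not NE.
(Highway, Backroad): Driver A gets 20, best alternative 19; Driver B gets 14, best alternative 8. No profitable deviation — NE.
(Avenue, Bridge): Driver A can switch to Highway (9 → 11). Not NE.
(Avenue, Tunnel): Driver A can switch to Highway (15 → 20). Not NE.
(Avenue, Backroad): Driver A can switch to Highway (19 → 20). Not NE.
(Bridge, Bridge): Driver A can switch to Tunnel (15 → 17). Not NE.
(Bridge, Tunnel): Driver A can switch to Highway (11 → 20). Not NE.
(Bridge, Backroad): Driver A can switch to Highway (1 → 20). Not NE.
(The remaining 3 profiles each have a profitable deviation by the same check.)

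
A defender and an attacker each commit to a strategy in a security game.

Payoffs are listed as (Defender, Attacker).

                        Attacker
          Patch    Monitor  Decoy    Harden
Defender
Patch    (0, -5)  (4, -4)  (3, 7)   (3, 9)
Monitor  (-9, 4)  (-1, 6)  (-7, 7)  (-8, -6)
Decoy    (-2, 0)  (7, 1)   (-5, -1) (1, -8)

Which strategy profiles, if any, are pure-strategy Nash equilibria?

Pure-strategy Nash equilibria: (Patch, Harden) and (Decoy, Monitor)

(Patch, Patch): Attacker can switch to Monitor (-5 → -4). Not NE.
(Patch, Monitor): Defender can switch to Decoy (4 → 7). Not NE.
(Patch, Decoy): Attacker can switch to Harden (7 → 9). Not NE.
(Patch, Harden): Defender gets 3, best alternative 1; Attacker gets 9, best alternative 7. No profitable deviation — NE.
(Monitor, Patch): Defender can switch to Patch (-9 → 0). Not NE.
(Monitor, Monitor): Defender can switch to Patch (-1 → 4). Not NE.
(Monitor, Decoy): Defender can switch to Patch (-7 → 3). Not NE.
(Monitor, Harden): Defender can switch to Patch (-8 → 3). Not NE.
(Decoy, Patch): Defender can switch to Patch (-2 → 0). Not NE.
(Decoy, Monitor): Defender gets 7, best alternative 4; Attacker gets 1, best alternative 0. No profitable deviation — NE.
(Decoy, Decoy): Defender can switch to Patch (-5 → 3). Not NE.
(Decoy, Harden): Defender can switch to Patch (1 → 3). Not NE.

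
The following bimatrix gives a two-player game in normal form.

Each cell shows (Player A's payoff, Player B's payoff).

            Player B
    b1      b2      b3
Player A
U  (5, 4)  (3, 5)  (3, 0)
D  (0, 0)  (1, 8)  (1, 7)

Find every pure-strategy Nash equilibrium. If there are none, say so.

(U, b1): Player B can switch to b2 (4 → 5). Not NE.
(U, b2): Player A gets 3, best alternative 1; Player B gets 5, best alternative 4. No profitable deviation — NE.
(U, b3): Player B can switch to b1 (0 → 4). Not NE.
(D, b1): Player A can switch to U (0 → 5). Not NE.
(D, b2): Player A can switch to U (1 → 3). Not NE.
(D, b3): Player A can switch to U (1 → 3). Not NE.

The unique pure-strategy Nash equilibrium is (U, b2).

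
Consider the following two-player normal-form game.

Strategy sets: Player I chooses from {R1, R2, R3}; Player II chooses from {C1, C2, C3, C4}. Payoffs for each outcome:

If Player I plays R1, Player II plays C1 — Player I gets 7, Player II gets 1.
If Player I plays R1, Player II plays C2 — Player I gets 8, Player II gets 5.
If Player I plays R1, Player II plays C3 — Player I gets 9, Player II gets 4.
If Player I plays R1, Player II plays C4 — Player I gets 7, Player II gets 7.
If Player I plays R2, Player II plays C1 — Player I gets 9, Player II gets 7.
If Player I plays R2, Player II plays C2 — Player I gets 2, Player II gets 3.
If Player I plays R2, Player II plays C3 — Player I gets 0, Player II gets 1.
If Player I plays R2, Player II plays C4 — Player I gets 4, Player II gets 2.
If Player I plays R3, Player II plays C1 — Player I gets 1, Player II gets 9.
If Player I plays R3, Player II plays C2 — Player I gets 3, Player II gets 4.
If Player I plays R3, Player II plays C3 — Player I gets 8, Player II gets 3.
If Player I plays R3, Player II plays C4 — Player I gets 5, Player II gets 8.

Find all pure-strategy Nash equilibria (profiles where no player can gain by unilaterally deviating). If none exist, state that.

Player I against C1: payoffs 7, 9, 1 → best response R2.
Player I against C2: payoffs 8, 2, 3 → best response R1.
Player I against C3: payoffs 9, 0, 8 → best response R1.
Player I against C4: payoffs 7, 4, 5 → best response R1.
Player II against R1: payoffs 1, 5, 4, 7 → best response C4.
Player II against R2: payoffs 7, 3, 1, 2 → best response C1.
Player II against R3: payoffs 9, 4, 3, 8 → best response C1.
Mutual best responses: (R1, C4); (R2, C1).

(R1, C4), (R2, C1)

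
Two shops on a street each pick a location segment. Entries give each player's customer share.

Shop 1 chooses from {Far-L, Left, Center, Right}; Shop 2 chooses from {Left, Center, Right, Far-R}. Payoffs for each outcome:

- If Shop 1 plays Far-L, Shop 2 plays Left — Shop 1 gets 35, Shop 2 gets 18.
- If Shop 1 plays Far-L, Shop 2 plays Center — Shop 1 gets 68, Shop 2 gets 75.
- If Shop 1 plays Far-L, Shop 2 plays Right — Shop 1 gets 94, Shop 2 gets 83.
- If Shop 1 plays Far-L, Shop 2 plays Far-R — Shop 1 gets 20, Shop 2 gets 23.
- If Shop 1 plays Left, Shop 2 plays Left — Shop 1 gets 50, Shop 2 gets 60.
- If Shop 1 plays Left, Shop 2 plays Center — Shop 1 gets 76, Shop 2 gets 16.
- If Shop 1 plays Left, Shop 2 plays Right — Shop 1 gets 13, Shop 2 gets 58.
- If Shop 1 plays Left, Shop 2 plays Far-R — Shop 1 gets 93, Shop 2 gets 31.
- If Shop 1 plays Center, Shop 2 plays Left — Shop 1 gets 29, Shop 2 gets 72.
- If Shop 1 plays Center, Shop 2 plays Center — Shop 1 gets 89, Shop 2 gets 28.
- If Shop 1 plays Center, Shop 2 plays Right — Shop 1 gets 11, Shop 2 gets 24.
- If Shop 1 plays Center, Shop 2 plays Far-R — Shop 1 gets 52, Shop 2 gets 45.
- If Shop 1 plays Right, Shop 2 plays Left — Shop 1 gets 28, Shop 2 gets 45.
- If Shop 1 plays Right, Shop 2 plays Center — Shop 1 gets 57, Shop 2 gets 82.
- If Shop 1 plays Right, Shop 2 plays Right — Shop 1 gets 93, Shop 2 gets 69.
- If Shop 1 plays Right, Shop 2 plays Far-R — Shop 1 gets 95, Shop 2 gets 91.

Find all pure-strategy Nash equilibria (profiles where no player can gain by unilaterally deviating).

Shop 1 against Left: payoffs 35, 50, 29, 28 → best response Left.
Shop 1 against Center: payoffs 68, 76, 89, 57 → best response Center.
Shop 1 against Right: payoffs 94, 13, 11, 93 → best response Far-L.
Shop 1 against Far-R: payoffs 20, 93, 52, 95 → best response Right.
Shop 2 against Far-L: payoffs 18, 75, 83, 23 → best response Right.
Shop 2 against Left: payoffs 60, 16, 58, 31 → best response Left.
Shop 2 against Center: payoffs 72, 28, 24, 45 → best response Left.
Shop 2 against Right: payoffs 45, 82, 69, 91 → best response Far-R.
Mutual best responses: (Far-L, Right); (Left, Left); (Right, Far-R).

The pure Nash equilibria are (Far-L, Right), (Left, Left), (Right, Far-R).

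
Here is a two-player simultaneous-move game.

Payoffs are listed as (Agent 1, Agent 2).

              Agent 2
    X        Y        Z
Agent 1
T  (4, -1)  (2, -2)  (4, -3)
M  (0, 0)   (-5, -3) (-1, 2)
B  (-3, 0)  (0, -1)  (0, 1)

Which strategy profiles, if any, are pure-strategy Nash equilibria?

The unique pure-strategy Nash equilibrium is (T, X).

Agent 1 against X: payoffs 4, 0, -3 → best response T.
Agent 1 against Y: payoffs 2, -5, 0 → best response T.
Agent 1 against Z: payoffs 4, -1, 0 → best response T.
Agent 2 against T: payoffs -1, -2, -3 → best response X.
Agent 2 against M: payoffs 0, -3, 2 → best response Z.
Agent 2 against B: payoffs 0, -1, 1 → best response Z.
Mutual best responses: (T, X).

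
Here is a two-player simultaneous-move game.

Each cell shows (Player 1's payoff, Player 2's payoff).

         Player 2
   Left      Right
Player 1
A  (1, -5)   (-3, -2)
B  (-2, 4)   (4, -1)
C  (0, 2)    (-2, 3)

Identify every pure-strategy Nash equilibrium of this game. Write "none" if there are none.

This game has no pure Nash equilibrium.

Player 1 against Left: payoffs 1, -2, 0 → best response A.
Player 1 against Right: payoffs -3, 4, -2 → best response B.
Player 2 against A: payoffs -5, -2 → best response Right.
Player 2 against B: payoffs 4, -1 → best response Left.
Player 2 against C: payoffs 2, 3 → best response Right.
No profile is a mutual best response for all players.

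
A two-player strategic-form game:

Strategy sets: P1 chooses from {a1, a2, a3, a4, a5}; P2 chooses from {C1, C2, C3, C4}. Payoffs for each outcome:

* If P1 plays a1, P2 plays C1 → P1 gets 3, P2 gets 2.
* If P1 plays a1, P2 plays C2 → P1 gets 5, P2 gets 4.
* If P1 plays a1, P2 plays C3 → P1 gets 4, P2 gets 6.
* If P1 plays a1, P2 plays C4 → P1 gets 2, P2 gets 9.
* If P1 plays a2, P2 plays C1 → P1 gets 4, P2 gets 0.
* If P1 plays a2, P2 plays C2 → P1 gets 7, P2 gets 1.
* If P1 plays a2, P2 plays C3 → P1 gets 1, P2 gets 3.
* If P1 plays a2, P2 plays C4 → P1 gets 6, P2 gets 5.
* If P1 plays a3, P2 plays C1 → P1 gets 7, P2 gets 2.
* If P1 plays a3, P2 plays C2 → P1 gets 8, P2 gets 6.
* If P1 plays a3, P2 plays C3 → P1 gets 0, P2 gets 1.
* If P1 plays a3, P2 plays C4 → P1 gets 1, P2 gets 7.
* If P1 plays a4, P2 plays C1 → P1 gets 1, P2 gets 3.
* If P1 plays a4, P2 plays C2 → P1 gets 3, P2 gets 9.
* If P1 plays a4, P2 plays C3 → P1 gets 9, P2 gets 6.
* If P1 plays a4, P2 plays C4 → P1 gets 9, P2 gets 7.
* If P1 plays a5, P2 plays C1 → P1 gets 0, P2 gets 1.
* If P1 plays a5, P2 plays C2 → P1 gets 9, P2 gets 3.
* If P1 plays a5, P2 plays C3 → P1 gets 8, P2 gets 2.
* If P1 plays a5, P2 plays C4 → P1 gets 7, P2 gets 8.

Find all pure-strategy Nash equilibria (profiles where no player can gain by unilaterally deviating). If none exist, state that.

Check each profile: it is a Nash equilibrium iff no player can strictly gain by switching unilaterally.
(a1, C1): P1 can switch to a2 (3 → 4). Not NE.
(a1, C2): P1 can switch to a2 (5 → 7). Not NE.
(a1, C3): P1 can switch to a4 (4 → 9). Not NE.
(a1, C4): P1 can switch to a2 (2 → 6). Not NE.
(a2, C1): P1 can switch to a3 (4 → 7). Not NE.
(a2, C2): P1 can switch to a3 (7 → 8). Not NE.
(a2, C3): P1 can switch to a1 (1 → 4). Not NE.
(a2, C4): P1 can switch to a4 (6 → 9). Not NE.
(The remaining 12 profiles each have a profitable deviation by the same check.)

none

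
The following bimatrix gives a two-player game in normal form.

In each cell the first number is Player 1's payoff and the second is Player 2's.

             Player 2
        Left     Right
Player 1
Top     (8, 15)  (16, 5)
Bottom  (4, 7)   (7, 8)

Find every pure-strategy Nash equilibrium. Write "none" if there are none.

For each strategy profile, look for a profitable unilateral deviation.
(Top, Left): Player 1 gets 8, best alternative 4; Player 2 gets 15, best alternative 5. No profitable deviation — NE.
(Top, Right): Player 2 can switch to Left (5 → 15). Not NE.
(Bottom, Left): Player 1 can switch to Top (4 → 8). Not NE.
(Bottom, Right): Player 1 can switch to Top (7 → 16). Not NE.

The unique pure-strategy Nash equilibrium is (Top, Left).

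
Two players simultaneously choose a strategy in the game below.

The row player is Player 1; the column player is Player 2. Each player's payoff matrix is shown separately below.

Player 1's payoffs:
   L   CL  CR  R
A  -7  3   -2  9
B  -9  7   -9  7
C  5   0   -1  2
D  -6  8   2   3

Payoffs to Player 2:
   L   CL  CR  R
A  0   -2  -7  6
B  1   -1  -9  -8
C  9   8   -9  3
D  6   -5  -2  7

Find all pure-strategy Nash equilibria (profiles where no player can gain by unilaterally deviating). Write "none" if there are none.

The pure Nash equilibria are (A, R); (C, L).

Check each profile: it is a Nash equilibrium iff no player can strictly gain by switching unilaterally.
(A, L): Player 1 can switch to C (-7 → 5). Not NE.
(A, CL): Player 1 can switch to B (3 → 7). Not NE.
(A, CR): Player 1 can switch to C (-2 → -1). Not NE.
(A, R): Player 1 gets 9, best alternative 7; Player 2 gets 6, best alternative 0. No profitable deviation — NE.
(B, L): Player 1 can switch to A (-9 → -7). Not NE.
(B, CL): Player 1 can switch to D (7 → 8). Not NE.
(B, CR): Player 1 can switch to A (-9 → -2). Not NE.
(B, R): Player 1 can switch to A (7 → 9). Not NE.
(C, L): Player 1 gets 5, best alternative -6; Player 2 gets 9, best alternative 8. No profitable deviation — NE.
(C, CL): Player 1 can switch to A (0 → 3). Not NE.
(C, CR): Player 1 can switch to D (-1 → 2). Not NE.
(C, R): Player 1 can switch to A (2 → 9). Not NE.
(The remaining 4 profiles each have a profitable deviation by the same check.)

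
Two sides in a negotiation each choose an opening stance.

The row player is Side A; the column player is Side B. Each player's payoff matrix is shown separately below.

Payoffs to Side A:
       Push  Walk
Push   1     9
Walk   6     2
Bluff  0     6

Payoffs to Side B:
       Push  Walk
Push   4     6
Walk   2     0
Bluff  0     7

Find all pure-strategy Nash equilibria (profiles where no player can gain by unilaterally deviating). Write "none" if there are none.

(Push, Walk), (Walk, Push)

Side A against Push: payoffs 1, 6, 0 → best response Walk.
Side A against Walk: payoffs 9, 2, 6 → best response Push.
Side B against Push: payoffs 4, 6 → best response Walk.
Side B against Walk: payoffs 2, 0 → best response Push.
Side B against Bluff: payoffs 0, 7 → best response Walk.
Mutual best responses: (Push, Walk); (Walk, Push).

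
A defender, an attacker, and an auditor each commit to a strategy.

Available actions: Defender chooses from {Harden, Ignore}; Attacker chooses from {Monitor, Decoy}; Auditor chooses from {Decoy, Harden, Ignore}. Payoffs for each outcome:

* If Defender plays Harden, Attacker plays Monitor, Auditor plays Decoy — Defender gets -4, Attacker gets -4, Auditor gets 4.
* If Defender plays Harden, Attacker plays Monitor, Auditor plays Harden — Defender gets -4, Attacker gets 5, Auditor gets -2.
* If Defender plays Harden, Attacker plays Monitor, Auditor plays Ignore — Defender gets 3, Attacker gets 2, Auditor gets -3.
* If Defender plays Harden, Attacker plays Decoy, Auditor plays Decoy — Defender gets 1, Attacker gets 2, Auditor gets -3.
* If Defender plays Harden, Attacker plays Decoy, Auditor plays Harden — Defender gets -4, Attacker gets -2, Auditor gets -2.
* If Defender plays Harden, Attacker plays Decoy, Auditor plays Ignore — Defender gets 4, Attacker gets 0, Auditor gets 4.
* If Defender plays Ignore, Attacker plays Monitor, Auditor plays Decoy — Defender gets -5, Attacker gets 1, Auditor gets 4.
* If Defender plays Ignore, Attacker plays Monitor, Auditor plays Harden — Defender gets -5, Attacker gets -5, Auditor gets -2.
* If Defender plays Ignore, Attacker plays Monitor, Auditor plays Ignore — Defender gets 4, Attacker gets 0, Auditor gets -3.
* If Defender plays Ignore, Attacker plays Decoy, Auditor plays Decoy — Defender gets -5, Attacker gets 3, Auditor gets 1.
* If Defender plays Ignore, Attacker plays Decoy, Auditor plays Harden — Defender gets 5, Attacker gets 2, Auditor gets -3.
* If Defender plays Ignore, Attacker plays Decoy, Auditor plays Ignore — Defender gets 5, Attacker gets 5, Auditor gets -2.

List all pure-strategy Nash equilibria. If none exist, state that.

Defender against (Monitor, Decoy): payoffs -4, -5 → best response Harden.
Defender against (Monitor, Harden): payoffs -4, -5 → best response Harden.
Defender against (Monitor, Ignore): payoffs 3, 4 → best response Ignore.
Defender against (Decoy, Decoy): payoffs 1, -5 → best response Harden.
Defender against (Decoy, Harden): payoffs -4, 5 → best response Ignore.
Defender against (Decoy, Ignore): payoffs 4, 5 → best response Ignore.
Attacker against (Harden, Decoy): payoffs -4, 2 → best response Decoy.
Attacker against (Harden, Harden): payoffs 5, -2 → best response Monitor.
Attacker against (Harden, Ignore): payoffs 2, 0 → best response Monitor.
Attacker against (Ignore, Decoy): payoffs 1, 3 → best response Decoy.
Attacker against (Ignore, Harden): payoffs -5, 2 → best response Decoy.
Attacker against (Ignore, Ignore): payoffs 0, 5 → best response Decoy.
Auditor against (Harden, Monitor): payoffs 4, -2, -3 → best response Decoy.
Auditor against (Harden, Decoy): payoffs -3, -2, 4 → best response Ignore.
Auditor against (Ignore, Monitor): payoffs 4, -2, -3 → best response Decoy.
Auditor against (Ignore, Decoy): payoffs 1, -3, -2 → best response Decoy.
No profile is a mutual best response for all players.

none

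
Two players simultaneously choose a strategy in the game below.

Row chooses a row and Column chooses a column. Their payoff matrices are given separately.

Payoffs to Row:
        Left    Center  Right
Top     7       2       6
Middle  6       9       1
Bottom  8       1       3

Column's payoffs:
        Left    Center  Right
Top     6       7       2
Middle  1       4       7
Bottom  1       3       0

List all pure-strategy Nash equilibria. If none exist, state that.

Row against Left: payoffs 7, 6, 8 → best response Bottom.
Row against Center: payoffs 2, 9, 1 → best response Middle.
Row against Right: payoffs 6, 1, 3 → best response Top.
Column against Top: payoffs 6, 7, 2 → best response Center.
Column against Middle: payoffs 1, 4, 7 → best response Right.
Column against Bottom: payoffs 1, 3, 0 → best response Center.
No profile is a mutual best response for all players.

There is no pure-strategy Nash equilibrium.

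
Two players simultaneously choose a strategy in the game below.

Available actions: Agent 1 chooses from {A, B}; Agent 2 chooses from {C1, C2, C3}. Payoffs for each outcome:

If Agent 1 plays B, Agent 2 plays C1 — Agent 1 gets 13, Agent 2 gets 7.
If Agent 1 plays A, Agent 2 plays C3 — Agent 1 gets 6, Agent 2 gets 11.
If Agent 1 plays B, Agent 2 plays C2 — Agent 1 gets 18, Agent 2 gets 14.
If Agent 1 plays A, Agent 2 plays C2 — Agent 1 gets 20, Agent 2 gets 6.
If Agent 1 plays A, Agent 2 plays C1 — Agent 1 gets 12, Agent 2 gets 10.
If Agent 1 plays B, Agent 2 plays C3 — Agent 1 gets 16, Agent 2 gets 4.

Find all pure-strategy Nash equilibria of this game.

This game has no pure Nash equilibrium.

Agent 1 against C1: payoffs 12, 13 → best response B.
Agent 1 against C2: payoffs 20, 18 → best response A.
Agent 1 against C3: payoffs 6, 16 → best response B.
Agent 2 against A: payoffs 10, 6, 11 → best response C3.
Agent 2 against B: payoffs 7, 14, 4 → best response C2.
No profile is a mutual best response for all players.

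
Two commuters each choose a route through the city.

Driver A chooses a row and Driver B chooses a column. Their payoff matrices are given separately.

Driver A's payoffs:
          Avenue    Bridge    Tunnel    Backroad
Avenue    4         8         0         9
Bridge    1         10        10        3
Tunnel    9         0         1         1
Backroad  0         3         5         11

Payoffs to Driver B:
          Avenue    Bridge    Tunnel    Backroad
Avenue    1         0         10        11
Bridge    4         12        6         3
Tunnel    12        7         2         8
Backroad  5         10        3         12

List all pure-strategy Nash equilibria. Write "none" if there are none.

(Bridge, Bridge) and (Tunnel, Avenue) and (Backroad, Backroad)

Driver A against Avenue: payoffs 4, 1, 9, 0 → best response Tunnel.
Driver A against Bridge: payoffs 8, 10, 0, 3 → best response Bridge.
Driver A against Tunnel: payoffs 0, 10, 1, 5 → best response Bridge.
Driver A against Backroad: payoffs 9, 3, 1, 11 → best response Backroad.
Driver B against Avenue: payoffs 1, 0, 10, 11 → best response Backroad.
Driver B against Bridge: payoffs 4, 12, 6, 3 → best response Bridge.
Driver B against Tunnel: payoffs 12, 7, 2, 8 → best response Avenue.
Driver B against Backroad: payoffs 5, 10, 3, 12 → best response Backroad.
Mutual best responses: (Bridge, Bridge); (Tunnel, Avenue); (Backroad, Backroad).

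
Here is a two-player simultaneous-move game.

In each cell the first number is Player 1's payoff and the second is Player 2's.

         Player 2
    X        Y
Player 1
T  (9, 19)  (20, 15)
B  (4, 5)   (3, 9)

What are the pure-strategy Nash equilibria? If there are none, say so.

(T, X)

Player 1 against X: payoffs 9, 4 → best response T.
Player 1 against Y: payoffs 20, 3 → best response T.
Player 2 against T: payoffs 19, 15 → best response X.
Player 2 against B: payoffs 5, 9 → best response Y.
Mutual best responses: (T, X).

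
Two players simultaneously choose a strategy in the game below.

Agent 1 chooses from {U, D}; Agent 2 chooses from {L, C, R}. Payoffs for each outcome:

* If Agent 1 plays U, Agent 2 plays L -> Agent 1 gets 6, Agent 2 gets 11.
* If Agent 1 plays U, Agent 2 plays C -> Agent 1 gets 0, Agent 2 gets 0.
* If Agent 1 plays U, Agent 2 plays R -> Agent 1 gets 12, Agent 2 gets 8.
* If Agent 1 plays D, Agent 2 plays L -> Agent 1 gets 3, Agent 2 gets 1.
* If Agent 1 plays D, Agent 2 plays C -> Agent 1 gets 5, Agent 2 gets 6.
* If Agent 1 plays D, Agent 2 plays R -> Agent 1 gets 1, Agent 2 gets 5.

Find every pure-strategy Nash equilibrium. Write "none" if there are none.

Check each profile: it is a Nash equilibrium iff no player can strictly gain by switching unilaterally.
(U, L): Agent 1 gets 6, best alternative 3; Agent 2 gets 11, best alternative 8. No profitable deviation — NE.
(U, C): Agent 1 can switch to D (0 → 5). Not NE.
(U, R): Agent 2 can switch to L (8 → 11). Not NE.
(D, L): Agent 1 can switch to U (3 → 6). Not NE.
(D, C): Agent 1 gets 5, best alternative 0; Agent 2 gets 6, best alternative 5. No profitable deviation — NE.
(D, R): Agent 1 can switch to U (1 → 12). Not NE.

(U, L), (D, C)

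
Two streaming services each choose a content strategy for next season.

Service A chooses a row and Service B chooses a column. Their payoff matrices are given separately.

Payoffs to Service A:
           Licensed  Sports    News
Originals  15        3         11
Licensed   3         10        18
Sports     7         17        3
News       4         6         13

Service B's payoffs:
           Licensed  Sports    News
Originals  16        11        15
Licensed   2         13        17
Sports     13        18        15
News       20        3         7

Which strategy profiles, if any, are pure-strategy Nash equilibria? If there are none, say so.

Mark each player's best response to every combination of opponents' strategies; a profile where every player is best-responding is a pure Nash equilibrium.
Service A against Licensed: payoffs 15, 3, 7, 4 → best response Originals.
Service A against Sports: payoffs 3, 10, 17, 6 → best response Sports.
Service A against News: payoffs 11, 18, 3, 13 → best response Licensed.
Service B against Originals: payoffs 16, 11, 15 → best response Licensed.
Service B against Licensed: payoffs 2, 13, 17 → best response News.
Service B against Sports: payoffs 13, 18, 15 → best response Sports.
Service B against News: payoffs 20, 3, 7 → best response Licensed.
Mutual best responses: (Originals, Licensed); (Licensed, News); (Sports, Sports).

(Originals, Licensed); (Licensed, News); (Sports, Sports)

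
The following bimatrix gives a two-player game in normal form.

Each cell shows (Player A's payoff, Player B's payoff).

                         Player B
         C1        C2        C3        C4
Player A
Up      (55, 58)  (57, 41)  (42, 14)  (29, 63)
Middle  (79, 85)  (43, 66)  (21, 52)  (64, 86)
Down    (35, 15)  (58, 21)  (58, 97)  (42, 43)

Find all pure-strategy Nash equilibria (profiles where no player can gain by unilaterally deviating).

(Up, C1): Player A can switch to Middle (55 → 79). Not NE.
(Up, C2): Player A can switch to Down (57 → 58). Not NE.
(Up, C3): Player A can switch to Down (42 → 58). Not NE.
(Up, C4): Player A can switch to Middle (29 → 64). Not NE.
(Middle, C1): Player B can switch to C4 (85 → 86). Not NE.
(Middle, C2): Player A can switch to Up (43 → 57). Not NE.
(Middle, C3): Player A can switch to Up (21 → 42). Not NE.
(Middle, C4): Player A gets 64, best alternative 42; Player B gets 86, best alternative 85. No profitable deviation — NE.
(Down, C1): Player A can switch to Up (35 → 55). Not NE.
(Down, C3): Player A gets 58, best alternative 42; Player B gets 97, best alternative 43. No profitable deviation — NE.
(The remaining 2 profiles each have a profitable deviation by the same check.)

Pure-strategy Nash equilibria: (Middle, C4) and (Down, C3)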